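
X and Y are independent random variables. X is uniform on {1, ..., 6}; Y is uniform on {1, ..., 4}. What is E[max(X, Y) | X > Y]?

32/7

P(X > Y) = 7/12.
Summing max(X,Y)·P(x,y) over outcomes with X > Y gives 8/3.
E[max(X, Y) | X > Y] = (8/3) / (7/12) = 32/7.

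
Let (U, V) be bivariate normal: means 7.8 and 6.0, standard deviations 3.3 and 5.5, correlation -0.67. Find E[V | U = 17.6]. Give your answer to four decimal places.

-4.9433

E[V | U=x] = μ_V + ρ(σ_V/σ_U)(x − μ_U) for jointly normal variables.
E[V | U=17.6] = 6.0 + (-0.67)·(5.5/3.3)·(17.6 − (7.8)) = 6.0 + (-1.116667)·(9.8) = -4.9433.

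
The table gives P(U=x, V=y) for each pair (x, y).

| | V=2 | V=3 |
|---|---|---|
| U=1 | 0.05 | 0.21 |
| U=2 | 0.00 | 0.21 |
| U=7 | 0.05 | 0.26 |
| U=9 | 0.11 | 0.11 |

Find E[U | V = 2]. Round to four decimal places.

P(V = 2) = 0.21.
Σ U·P over the event = 1·(0.05) + 7·(0.05) + 9·(0.11) = 1.39.
E[U | V = 2] = (1.39) / (0.21) = 6.6190.

6.6190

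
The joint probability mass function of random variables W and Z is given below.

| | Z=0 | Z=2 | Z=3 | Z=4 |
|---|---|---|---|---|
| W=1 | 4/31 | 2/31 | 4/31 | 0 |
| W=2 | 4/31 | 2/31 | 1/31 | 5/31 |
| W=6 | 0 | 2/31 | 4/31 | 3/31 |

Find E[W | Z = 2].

3

P(Z = 2) = 6/31.
Σ W·P over the event = 1·(2/31) + 2·(2/31) + 6·(2/31) = 18/31.
E[W | Z = 2] = (18/31) / (6/31) = 3.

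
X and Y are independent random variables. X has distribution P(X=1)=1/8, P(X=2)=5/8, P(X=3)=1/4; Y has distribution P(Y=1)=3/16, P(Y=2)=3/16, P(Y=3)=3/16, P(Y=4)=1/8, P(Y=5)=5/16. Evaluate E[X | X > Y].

22/9

P(X > Y) = 27/128.
Summing X·P(x,y) over outcomes with X > Y gives 33/64.
E[X | X > Y] = (33/64) / (27/128) = 22/9.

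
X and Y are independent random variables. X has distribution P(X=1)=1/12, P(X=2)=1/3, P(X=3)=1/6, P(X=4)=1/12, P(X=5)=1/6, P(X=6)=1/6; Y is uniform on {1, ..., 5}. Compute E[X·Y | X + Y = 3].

2

P(X + Y = 3) = 1/12.
Summing XY·P(x,y) over outcomes with X + Y = 3 gives 1/6.
E[X·Y | X + Y = 3] = (1/6) / (1/12) = 2.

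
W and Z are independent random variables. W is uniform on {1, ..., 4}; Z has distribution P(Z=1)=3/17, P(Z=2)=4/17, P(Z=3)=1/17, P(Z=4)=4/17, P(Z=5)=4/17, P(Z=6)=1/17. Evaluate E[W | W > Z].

59/18

P(W > Z) = 9/34.
Summing W·P(x,y) over outcomes with W > Z gives 59/68.
E[W | W > Z] = (59/68) / (9/34) = 59/18.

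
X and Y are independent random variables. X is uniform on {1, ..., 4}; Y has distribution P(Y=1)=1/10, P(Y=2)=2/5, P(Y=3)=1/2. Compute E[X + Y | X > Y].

P(X > Y) = 2/5.
Summing (X+Y)·P(x,y) over outcomes with X > Y gives 91/40.
E[X + Y | X > Y] = (91/40) / (2/5) = 91/16.

91/16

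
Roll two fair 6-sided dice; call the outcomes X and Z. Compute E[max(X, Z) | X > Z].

14/3

P(X > Z) = 5/12.
Summing max(X,Z)·P(x,y) over outcomes with X > Z gives 35/18.
E[max(X, Z) | X > Z] = (35/18) / (5/12) = 14/3.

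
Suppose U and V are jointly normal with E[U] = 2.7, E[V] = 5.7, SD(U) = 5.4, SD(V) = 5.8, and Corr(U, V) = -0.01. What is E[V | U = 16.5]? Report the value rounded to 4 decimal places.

5.5518

The regression of V on U has slope ρ·σ_V/σ_U and passes through (μ_U, μ_V).
E[V | U=16.5] = 5.7 + (-0.01)·(5.8/5.4)·(16.5 − (2.7)) = 5.7 + (-0.010741)·(13.8) = 5.5518.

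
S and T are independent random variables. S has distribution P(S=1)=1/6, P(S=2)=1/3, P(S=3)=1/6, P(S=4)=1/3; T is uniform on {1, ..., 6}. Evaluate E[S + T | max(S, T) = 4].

19/3

P(max(S, T) = 4) = 1/3.
Summing (S+T)·P(x,y) over outcomes with max(S, T) = 4 gives 19/9.
E[S + T | max(S, T) = 4] = (19/9) / (1/3) = 19/3.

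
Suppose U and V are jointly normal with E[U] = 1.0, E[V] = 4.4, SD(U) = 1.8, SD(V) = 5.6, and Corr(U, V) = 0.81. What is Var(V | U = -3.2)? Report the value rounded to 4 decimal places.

The conditional variance in a bivariate normal is σ_V²(1 − ρ²), independent of x.
Var(V | U=-3.2) = (5.6)²·(1 − (0.81)²) = 31.36·0.3439 = 10.7847.

10.7847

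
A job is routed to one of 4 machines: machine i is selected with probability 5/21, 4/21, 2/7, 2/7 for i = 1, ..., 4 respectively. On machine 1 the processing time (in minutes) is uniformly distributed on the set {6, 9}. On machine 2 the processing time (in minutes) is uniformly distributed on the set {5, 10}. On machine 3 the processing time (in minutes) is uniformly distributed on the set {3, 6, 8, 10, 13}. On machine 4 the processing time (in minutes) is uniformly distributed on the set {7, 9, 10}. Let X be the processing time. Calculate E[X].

335/42

E[X | machine 1] = (6+9)/2 = 15/2.
E[X | machine 2] = (5+10)/2 = 15/2.
E[X | machine 3] = (3+6+8+10+13)/5 = 8.
E[X | machine 4] = (7+9+10)/3 = 26/3.
E[X] = (5/21)·(15/2) + (4/21)·(15/2) + (2/7)·(8) + (2/7)·(26/3) = 335/42.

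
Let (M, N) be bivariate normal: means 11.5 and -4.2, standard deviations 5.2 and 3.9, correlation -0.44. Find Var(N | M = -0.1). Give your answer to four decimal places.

12.2653

For a bivariate normal, Var(N | M=x) = σ_N²(1 − ρ²).
Var(N | M=-0.1) = (3.9)²·(1 − (-0.44)²) = 15.21·0.8064 = 12.2653.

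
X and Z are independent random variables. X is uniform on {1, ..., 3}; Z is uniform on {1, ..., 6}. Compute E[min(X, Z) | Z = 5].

Outcomes with Z = 5: (1,5), (2,5), (3,5), each with probability 1/18.
E[min(X, Z) | Z = 5] = (1 + 2 + 3) / 3 = 2.

2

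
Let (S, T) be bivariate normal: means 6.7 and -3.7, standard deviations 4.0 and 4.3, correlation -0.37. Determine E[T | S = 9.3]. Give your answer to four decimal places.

-4.7342

For a bivariate normal, E[T | S=x] = μ_T + ρ·(σ_T/σ_S)·(x − μ_S).
E[T | S=9.3] = -3.7 + (-0.37)·(4.3/4.0)·(9.3 − (6.7)) = -3.7 + (-0.39775)·(2.6) = -4.7342.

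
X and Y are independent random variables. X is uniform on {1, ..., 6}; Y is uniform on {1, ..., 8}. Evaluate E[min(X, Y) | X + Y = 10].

P(X + Y = 10) = 5/48.
Summing min(X,Y)·P(x,y) over outcomes with X + Y = 10 gives 3/8.
E[min(X, Y) | X + Y = 10] = (3/8) / (5/48) = 18/5.

18/5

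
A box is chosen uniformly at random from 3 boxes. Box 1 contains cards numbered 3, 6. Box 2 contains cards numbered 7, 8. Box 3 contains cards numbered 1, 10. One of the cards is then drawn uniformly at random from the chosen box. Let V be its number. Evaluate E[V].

35/6

E[V | box 1] = (3+6)/2 = 9/2.
E[V | box 2] = (7+8)/2 = 15/2.
E[V | box 3] = (1+10)/2 = 11/2.
By the law of total expectation,
E[V] = (1/3)·(9/2) + (1/3)·(15/2) + (1/3)·(11/2) = 35/6.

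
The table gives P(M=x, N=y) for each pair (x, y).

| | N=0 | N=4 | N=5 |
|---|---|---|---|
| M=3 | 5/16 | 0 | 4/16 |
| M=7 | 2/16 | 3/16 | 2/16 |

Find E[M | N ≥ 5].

13/3

P(N ≥ 5) = 3/8.
Σ M·P over the event = 3·(4/16) + 7·(2/16) = 13/8.
E[M | N ≥ 5] = (13/8) / (3/8) = 13/3.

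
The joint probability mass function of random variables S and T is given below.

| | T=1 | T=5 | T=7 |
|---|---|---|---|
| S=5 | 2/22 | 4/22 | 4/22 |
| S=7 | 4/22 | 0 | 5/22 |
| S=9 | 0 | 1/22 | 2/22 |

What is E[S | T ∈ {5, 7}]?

P(T ∈ {5, 7}) = 8/11.
Summing S·P(S=x,T=y) over the conditioning event gives 51/11.
E[S | T ∈ {5, 7}] = (51/11) / (8/11) = 51/8.

51/8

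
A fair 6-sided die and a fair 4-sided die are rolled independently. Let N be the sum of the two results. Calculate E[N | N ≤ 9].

134/23

P(N ≤ 9) = 23/24.
Σ over the event: 2·1/24 + 3·1/12 + 4·1/8 + 5·1/6 + 6·1/6 + 7·1/6 + 8·1/8 + 9·1/12 = 67/12.
E[N | N ≤ 9] = (67/12) / (23/24) = 134/23.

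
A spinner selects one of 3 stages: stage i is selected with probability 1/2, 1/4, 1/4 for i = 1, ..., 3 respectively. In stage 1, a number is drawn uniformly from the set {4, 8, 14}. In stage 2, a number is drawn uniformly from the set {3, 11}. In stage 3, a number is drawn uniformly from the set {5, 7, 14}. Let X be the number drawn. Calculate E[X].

33/4

E[X | stage 1] = (4+8+14)/3 = 26/3.
E[X | stage 2] = (3+11)/2 = 7.
E[X | stage 3] = (5+7+14)/3 = 26/3.
E[X] = (1/2)·(26/3) + (1/4)·(7) + (1/4)·(26/3) = 33/4.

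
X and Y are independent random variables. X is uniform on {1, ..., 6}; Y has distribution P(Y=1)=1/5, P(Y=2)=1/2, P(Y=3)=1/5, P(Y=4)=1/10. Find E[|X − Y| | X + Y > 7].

P(X + Y > 7) = 1/5.
Summing |X−Y|·P(x,y) over outcomes with X + Y > 7 gives 11/20.
E[|X − Y| | X + Y > 7] = (11/20) / (1/5) = 11/4.

11/4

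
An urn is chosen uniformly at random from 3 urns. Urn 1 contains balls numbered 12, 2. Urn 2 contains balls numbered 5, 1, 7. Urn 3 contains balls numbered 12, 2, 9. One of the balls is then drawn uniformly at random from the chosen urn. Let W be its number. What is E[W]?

E[W | urn 1] = (12+2)/2 = 7.
E[W | urn 2] = (5+1+7)/3 = 13/3.
E[W | urn 3] = (12+2+9)/3 = 23/3.
E[W] = (1/3)·(7) + (1/3)·(13/3) + (1/3)·(23/3) = 19/3.

19/3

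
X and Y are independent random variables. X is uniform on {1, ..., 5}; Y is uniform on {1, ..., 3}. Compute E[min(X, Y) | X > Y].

Outcomes with X > Y: (2,1), (3,1), (3,2), (4,1), (4,2), (4,3), (5,1), (5,2), (5,3), each with probability 1/15.
E[min(X, Y) | X > Y] = (1 + 1 + 2 + 1 + 2 + 3 + 1 + 2 + 3) / 9 = 16/9.

16/9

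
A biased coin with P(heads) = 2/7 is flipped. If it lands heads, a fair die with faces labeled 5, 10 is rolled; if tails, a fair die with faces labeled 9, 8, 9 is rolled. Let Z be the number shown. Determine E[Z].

25/3

E[Z | heads] = (5+10)/2 = 15/2.
E[Z | tails] = (9+8+9)/3 = 26/3.
By the law of total expectation,
E[Z] = (2/7)·(15/2) + (5/7)·(26/3) = 25/3.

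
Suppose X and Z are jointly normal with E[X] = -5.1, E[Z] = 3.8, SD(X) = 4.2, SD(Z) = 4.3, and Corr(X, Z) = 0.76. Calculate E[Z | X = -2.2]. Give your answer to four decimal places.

The regression of Z on X has slope ρ·σ_Z/σ_X and passes through (μ_X, μ_Z).
E[Z | X=-2.2] = 3.8 + (0.76)·(4.3/4.2)·(-2.2 − (-5.1)) = 3.8 + (0.7781)·(2.9) = 6.0565.

6.0565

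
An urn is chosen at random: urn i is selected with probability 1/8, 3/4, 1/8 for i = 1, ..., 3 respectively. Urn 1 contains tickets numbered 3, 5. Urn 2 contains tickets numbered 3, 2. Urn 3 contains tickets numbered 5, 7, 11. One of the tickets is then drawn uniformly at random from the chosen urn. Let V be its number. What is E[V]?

E[V | urn 1] = (3+5)/2 = 4.
E[V | urn 2] = (3+2)/2 = 5/2.
E[V | urn 3] = (5+7+11)/3 = 23/3.
By the law of total expectation,
E[V] = (1/8)·(4) + (3/4)·(5/2) + (1/8)·(23/3) = 10/3.

10/3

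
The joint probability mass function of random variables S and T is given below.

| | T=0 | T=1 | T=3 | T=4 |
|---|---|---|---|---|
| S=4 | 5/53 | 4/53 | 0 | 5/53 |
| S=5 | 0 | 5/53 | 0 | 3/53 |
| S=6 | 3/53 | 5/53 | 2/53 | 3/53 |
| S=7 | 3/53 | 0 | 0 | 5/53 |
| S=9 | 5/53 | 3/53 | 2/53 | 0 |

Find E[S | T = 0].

13/2

P(T = 0) = 16/53.
Σ S·P over the event = 4·(5/53) + 6·(3/53) + 7·(3/53) + 9·(5/53) = 104/53.
E[S | T = 0] = (104/53) / (16/53) = 13/2.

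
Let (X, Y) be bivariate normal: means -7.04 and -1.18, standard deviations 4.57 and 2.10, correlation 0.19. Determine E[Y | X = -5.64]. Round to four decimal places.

For a bivariate normal, E[Y | X=x] = μ_Y + ρ·(σ_Y/σ_X)·(x − μ_X).
E[Y | X=-5.64] = -1.18 + (0.19)·(2.10/4.57)·(-5.64 − (-7.04)) = -1.18 + (0.087309)·(1.4) = -1.0578.

-1.0578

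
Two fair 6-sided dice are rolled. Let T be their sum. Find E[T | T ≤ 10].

P(T ≤ 10) = 11/12.
E[T | T ≤ 10] = (109/18) / (11/12) = 218/33.

218/33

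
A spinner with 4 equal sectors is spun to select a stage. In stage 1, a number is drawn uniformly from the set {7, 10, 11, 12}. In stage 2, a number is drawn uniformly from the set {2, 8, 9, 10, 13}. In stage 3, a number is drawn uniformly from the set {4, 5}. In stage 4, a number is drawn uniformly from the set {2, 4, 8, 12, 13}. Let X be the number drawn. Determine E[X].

E[X | stage 1] = (7+10+11+12)/4 = 10.
E[X | stage 2] = (2+8+9+10+13)/5 = 42/5.
E[X | stage 3] = (4+5)/2 = 9/2.
E[X | stage 4] = (2+4+8+12+13)/5 = 39/5.
By the law of total expectation,
E[X] = (1/4)·(10) + (1/4)·(42/5) + (1/4)·(9/2) + (1/4)·(39/5) = 307/40.

307/40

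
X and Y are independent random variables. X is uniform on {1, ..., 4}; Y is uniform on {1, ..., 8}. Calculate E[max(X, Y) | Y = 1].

Outcomes with Y = 1: (1,1), (2,1), (3,1), (4,1), each with probability 1/32.
E[max(X, Y) | Y = 1] = (1 + 2 + 3 + 4) / 4 = 5/2.

5/2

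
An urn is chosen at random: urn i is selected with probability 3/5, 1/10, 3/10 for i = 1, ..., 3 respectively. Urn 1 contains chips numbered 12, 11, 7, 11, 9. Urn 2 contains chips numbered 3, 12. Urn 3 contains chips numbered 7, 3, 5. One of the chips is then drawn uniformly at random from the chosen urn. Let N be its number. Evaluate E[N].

33/4

E[N | urn 1] = (12+11+7+11+9)/5 = 10.
E[N | urn 2] = (3+12)/2 = 15/2.
E[N | urn 3] = (7+3+5)/3 = 5.
E[N] = (3/5)·(10) + (1/10)·(15/2) + (3/10)·(5) = 33/4.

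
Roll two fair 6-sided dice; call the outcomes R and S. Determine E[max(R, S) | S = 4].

9/2

Outcomes with S = 4: (1,4), (2,4), (3,4), (4,4), (5,4), (6,4), each with probability 1/36.
E[max(R, S) | S = 4] = (4 + 4 + 4 + 4 + 5 + 6) / 6 = 9/2.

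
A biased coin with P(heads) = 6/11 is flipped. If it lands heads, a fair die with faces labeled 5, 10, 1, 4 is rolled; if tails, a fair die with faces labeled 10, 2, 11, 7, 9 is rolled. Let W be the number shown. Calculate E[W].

69/11

E[W | heads] = (5+10+1+4)/4 = 5.
E[W | tails] = (10+2+11+7+9)/5 = 39/5.
E[W] = (6/11)·(5) + (5/11)·(39/5) = 69/11.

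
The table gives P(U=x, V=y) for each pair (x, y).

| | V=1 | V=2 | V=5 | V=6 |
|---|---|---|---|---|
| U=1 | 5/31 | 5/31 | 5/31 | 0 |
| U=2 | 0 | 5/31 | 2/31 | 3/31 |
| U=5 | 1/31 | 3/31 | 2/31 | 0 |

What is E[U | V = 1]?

5/3

P(V = 1) = 6/31.
Σ U·P over the event = 1·(5/31) + 5·(1/31) = 10/31.
E[U | V = 1] = (10/31) / (6/31) = 5/3.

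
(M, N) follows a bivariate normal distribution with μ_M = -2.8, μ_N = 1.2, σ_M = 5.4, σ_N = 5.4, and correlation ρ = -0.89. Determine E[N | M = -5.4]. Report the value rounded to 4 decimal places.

E[N | M=x] = μ_N + ρ(σ_N/σ_M)(x − μ_M) for jointly normal variables.
E[N | M=-5.4] = 1.2 + (-0.89)·(5.4/5.4)·(-5.4 − (-2.8)) = 1.2 + (-0.89)·(-2.6) = 3.5140.

3.5140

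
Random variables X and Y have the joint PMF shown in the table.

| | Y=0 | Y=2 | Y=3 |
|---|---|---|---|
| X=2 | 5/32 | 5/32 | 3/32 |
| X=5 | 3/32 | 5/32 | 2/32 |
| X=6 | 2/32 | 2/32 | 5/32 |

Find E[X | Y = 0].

37/10

P(Y = 0) = 5/16.
Σ X·P over the event = 2·(5/32) + 5·(3/32) + 6·(2/32) = 37/32.
E[X | Y = 0] = (37/32) / (5/16) = 37/10.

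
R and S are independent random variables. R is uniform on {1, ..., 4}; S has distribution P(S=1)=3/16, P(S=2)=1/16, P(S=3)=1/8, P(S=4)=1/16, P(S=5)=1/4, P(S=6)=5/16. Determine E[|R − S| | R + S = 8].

P(R + S = 8) = 5/32.
Summing |R−S|·P(x,y) over outcomes with R + S = 8 gives 7/16.
E[|R − S| | R + S = 8] = (7/16) / (5/32) = 14/5.

14/5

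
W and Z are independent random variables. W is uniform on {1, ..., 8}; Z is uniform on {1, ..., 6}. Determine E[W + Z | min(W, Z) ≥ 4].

11

P(min(W, Z) ≥ 4) = 5/16.
Summing (W+Z)·P(x,y) over outcomes with min(W, Z) ≥ 4 gives 55/16.
E[W + Z | min(W, Z) ≥ 4] = (55/16) / (5/16) = 11.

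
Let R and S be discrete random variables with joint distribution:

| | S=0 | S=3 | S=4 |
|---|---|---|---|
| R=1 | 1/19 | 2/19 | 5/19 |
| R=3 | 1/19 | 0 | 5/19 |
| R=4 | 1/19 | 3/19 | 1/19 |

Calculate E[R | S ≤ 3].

11/4

P(S ≤ 3) = 8/19.
Summing R·P(R=x,S=y) over the conditioning event gives 22/19.
E[R | S ≤ 3] = (22/19) / (8/19) = 11/4.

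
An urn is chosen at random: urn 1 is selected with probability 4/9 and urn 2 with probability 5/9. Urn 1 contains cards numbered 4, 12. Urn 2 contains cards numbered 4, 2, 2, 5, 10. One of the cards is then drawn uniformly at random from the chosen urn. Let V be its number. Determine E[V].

55/9

E[V | urn 1] = (4+12)/2 = 8.
E[V | urn 2] = (4+2+2+5+10)/5 = 23/5.
E[V] = (4/9)·(8) + (5/9)·(23/5) = 55/9.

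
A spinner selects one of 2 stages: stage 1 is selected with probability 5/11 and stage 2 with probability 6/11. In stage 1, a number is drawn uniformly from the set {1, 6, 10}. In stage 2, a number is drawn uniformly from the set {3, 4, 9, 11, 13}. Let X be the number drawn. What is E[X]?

E[X | stage 1] = (1+6+10)/3 = 17/3.
E[X | stage 2] = (3+4+9+11+13)/5 = 8.
By the law of total expectation,
E[X] = (5/11)·(17/3) + (6/11)·(8) = 229/33.

229/33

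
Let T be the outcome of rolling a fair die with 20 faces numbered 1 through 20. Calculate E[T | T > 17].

Given T > 17, T is equally likely to be any of {18, 19, 20}.
E[T | T > 17] = (18 + 19 + 20) / 3 = 19.

19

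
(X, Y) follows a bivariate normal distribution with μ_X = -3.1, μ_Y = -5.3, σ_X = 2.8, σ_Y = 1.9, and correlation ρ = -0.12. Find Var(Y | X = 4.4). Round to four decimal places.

For a bivariate normal, Var(Y | X=x) = σ_Y²(1 − ρ²).
Var(Y | X=4.4) = (1.9)²·(1 − (-0.12)²) = 3.61·0.9856 = 3.5580.

3.5580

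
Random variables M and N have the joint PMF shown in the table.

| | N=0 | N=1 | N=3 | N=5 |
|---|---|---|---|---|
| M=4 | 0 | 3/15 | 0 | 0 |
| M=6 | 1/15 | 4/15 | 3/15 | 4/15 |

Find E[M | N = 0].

P(N = 0) = 1/15.
Σ M·P over the event = 6·(1/15) = 2/5.
E[M | N = 0] = (2/5) / (1/15) = 6.

6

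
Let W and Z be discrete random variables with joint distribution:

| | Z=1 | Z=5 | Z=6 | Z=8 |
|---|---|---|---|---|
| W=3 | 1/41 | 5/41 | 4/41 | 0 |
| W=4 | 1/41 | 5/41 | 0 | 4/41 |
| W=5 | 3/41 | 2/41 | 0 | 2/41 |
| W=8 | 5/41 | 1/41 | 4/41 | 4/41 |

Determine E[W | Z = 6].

11/2

P(Z = 6) = 8/41.
Σ W·P over the event = 3·(4/41) + 8·(4/41) = 44/41.
E[W | Z = 6] = (44/41) / (8/41) = 11/2.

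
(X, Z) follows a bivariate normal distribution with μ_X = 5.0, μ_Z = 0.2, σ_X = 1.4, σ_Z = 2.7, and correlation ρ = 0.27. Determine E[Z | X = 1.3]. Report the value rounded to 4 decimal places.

-1.7266

E[Z | X=x] = μ_Z + ρ(σ_Z/σ_X)(x − μ_X) for jointly normal variables.
E[Z | X=1.3] = 0.2 + (0.27)·(2.7/1.4)·(1.3 − (5.0)) = 0.2 + (0.52071)·(-3.7) = -1.7266.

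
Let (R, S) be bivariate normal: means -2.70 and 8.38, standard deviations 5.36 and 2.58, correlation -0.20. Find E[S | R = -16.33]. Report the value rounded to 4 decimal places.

For a bivariate normal, E[S | R=x] = μ_S + ρ·(σ_S/σ_R)·(x − μ_R).
E[S | R=-16.33] = 8.38 + (-0.20)·(2.58/5.36)·(-16.33 − (-2.70)) = 8.38 + (-0.096269)·(-13.63) = 9.6921.

9.6921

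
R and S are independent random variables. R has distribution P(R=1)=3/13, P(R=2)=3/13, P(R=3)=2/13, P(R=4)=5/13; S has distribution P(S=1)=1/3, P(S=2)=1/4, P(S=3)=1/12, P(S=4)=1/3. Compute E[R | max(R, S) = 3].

P(max(R, S) = 3) = 11/78.
Summing R·P(x,y) over outcomes with max(R, S) = 3 gives 19/52.
E[R | max(R, S) = 3] = (19/52) / (11/78) = 57/22.

57/22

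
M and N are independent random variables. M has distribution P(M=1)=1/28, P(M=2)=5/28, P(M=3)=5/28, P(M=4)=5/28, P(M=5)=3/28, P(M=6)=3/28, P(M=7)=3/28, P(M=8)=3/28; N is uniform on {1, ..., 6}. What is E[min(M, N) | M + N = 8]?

P(M + N = 8) = 1/7.
Summing min(M,N)·P(x,y) over outcomes with M + N = 8 gives 3/8.
E[min(M, N) | M + N = 8] = (3/8) / (1/7) = 21/8.

21/8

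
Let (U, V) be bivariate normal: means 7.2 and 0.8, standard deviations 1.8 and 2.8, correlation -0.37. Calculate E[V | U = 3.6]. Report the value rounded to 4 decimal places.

2.8720

E[V | U=x] = μ_V + ρ(σ_V/σ_U)(x − μ_U) for jointly normal variables.
E[V | U=3.6] = 0.8 + (-0.37)·(2.8/1.8)·(3.6 − (7.2)) = 0.8 + (-0.57556)·(-3.6) = 2.8720.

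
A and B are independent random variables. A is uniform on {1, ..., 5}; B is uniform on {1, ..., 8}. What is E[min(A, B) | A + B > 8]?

P(A + B > 8) = 3/8.
Summing min(A,B)·P(x,y) over outcomes with A + B > 8 gives 27/20.
E[min(A, B) | A + B > 8] = (27/20) / (3/8) = 18/5.

18/5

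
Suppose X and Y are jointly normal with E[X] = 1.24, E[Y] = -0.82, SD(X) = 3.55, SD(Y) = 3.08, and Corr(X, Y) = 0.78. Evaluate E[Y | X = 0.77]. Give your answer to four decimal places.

E[Y | X=x] = μ_Y + ρ(σ_Y/σ_X)(x − μ_X) for jointly normal variables.
E[Y | X=0.77] = -0.82 + (0.78)·(3.08/3.55)·(0.77 − (1.24)) = -0.82 + (0.67673)·(-0.47) = -1.1381.

-1.1381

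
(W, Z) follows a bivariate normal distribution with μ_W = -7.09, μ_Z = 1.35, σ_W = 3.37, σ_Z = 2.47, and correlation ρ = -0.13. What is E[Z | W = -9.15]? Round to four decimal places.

1.5463

E[Z | W=x] = μ_Z + ρ(σ_Z/σ_W)(x − μ_W) for jointly normal variables.
E[Z | W=-9.15] = 1.35 + (-0.13)·(2.47/3.37)·(-9.15 − (-7.09)) = 1.35 + (-0.095282)·(-2.06) = 1.5463.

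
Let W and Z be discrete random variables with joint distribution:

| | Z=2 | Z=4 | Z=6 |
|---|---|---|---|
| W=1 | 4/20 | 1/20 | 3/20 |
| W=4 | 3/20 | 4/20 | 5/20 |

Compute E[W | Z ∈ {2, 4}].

11/4

P(Z ∈ {2, 4}) = 3/5.
Summing W·P(W=x,Z=y) over the conditioning event gives 33/20.
E[W | Z ∈ {2, 4}] = (33/20) / (3/5) = 11/4.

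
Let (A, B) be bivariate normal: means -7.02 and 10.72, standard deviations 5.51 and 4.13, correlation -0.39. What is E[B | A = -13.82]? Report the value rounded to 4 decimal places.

12.7078

The regression of B on A has slope ρ·σ_B/σ_A and passes through (μ_A, μ_B).
E[B | A=-13.82] = 10.72 + (-0.39)·(4.13/5.51)·(-13.82 − (-7.02)) = 10.72 + (-0.29232)·(-6.8) = 12.7078.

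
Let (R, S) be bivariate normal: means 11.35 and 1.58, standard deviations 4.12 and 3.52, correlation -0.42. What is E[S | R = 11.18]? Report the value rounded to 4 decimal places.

The regression of S on R has slope ρ·σ_S/σ_R and passes through (μ_R, μ_S).
E[S | R=11.18] = 1.58 + (-0.42)·(3.52/4.12)·(11.18 − (11.35)) = 1.58 + (-0.35883)·(-0.17) = 1.6410.

1.6410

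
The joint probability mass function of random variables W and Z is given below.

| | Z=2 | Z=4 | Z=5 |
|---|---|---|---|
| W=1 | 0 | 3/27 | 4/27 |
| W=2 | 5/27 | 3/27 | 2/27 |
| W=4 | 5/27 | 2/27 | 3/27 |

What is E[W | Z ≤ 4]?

P(Z ≤ 4) = 2/3.
Σ W·P over the event = 1·(3/27) + 2·(5/27) + 2·(3/27) + 4·(5/27) + 4·(2/27) = 47/27.
E[W | Z ≤ 4] = (47/27) / (2/3) = 47/18.

47/18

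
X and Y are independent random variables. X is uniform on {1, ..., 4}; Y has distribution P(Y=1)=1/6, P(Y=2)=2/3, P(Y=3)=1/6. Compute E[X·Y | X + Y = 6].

41/5

P(X + Y = 6) = 5/24.
Summing XY·P(x,y) over outcomes with X + Y = 6 gives 41/24.
E[X·Y | X + Y = 6] = (41/24) / (5/24) = 41/5.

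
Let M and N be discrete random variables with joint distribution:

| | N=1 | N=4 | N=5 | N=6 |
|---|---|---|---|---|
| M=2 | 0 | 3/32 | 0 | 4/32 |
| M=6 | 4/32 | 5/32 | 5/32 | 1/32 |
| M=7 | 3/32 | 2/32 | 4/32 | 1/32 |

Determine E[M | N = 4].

5

P(N = 4) = 5/16.
Σ M·P over the event = 2·(3/32) + 6·(5/32) + 7·(2/32) = 25/16.
E[M | N = 4] = (25/16) / (5/16) = 5.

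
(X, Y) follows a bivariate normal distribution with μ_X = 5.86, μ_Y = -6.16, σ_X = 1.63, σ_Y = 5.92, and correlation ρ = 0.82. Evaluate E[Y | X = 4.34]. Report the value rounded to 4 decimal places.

-10.6868

For a bivariate normal, E[Y | X=x] = μ_Y + ρ·(σ_Y/σ_X)·(x − μ_X).
E[Y | X=4.34] = -6.16 + (0.82)·(5.92/1.63)·(4.34 − (5.86)) = -6.16 + (2.97816)·(-1.52) = -10.6868.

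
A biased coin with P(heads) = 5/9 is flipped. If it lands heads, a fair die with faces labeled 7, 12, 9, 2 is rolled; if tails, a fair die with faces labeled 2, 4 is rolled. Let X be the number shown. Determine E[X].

11/2

E[X | heads] = (7+12+9+2)/4 = 15/2.
E[X | tails] = (2+4)/2 = 3.
E[X] = (5/9)·(15/2) + (4/9)·(3) = 11/2.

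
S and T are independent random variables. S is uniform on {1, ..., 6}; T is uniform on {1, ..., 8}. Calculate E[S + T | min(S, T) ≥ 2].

9

P(min(S, T) ≥ 2) = 35/48.
Summing (S+T)·P(x,y) over outcomes with min(S, T) ≥ 2 gives 105/16.
E[S + T | min(S, T) ≥ 2] = (105/16) / (35/48) = 9.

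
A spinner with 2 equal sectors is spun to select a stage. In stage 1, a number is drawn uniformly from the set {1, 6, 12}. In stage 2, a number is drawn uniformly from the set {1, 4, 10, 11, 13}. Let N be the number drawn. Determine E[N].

106/15

E[N | stage 1] = (1+6+12)/3 = 19/3.
E[N | stage 2] = (1+4+10+11+13)/5 = 39/5.
E[N] = (1/2)·(19/3) + (1/2)·(39/5) = 106/15.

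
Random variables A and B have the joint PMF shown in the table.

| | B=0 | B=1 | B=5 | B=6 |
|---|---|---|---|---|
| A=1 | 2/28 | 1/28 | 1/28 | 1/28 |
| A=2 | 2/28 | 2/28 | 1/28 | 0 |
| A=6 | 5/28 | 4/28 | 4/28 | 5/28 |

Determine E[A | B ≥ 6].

31/6

P(B ≥ 6) = 3/14.
Σ A·P over the event = 1·(1/28) + 6·(5/28) = 31/28.
E[A | B ≥ 6] = (31/28) / (3/14) = 31/6.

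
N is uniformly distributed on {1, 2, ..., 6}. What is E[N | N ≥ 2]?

4

Given N ≥ 2, N is equally likely to be any of {2, 3, 4, 5, 6}.
E[N | N ≥ 2] = (2 + 3 + 4 + 5 + 6) / 5 = 4.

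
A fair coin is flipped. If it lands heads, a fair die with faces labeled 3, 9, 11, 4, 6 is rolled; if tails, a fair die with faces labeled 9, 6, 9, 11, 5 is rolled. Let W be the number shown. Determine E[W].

73/10

E[W | heads] = (3+9+11+4+6)/5 = 33/5.
E[W | tails] = (9+6+9+11+5)/5 = 8.
By the law of total expectation,
E[W] = (1/2)·(33/5) + (1/2)·(8) = 73/10.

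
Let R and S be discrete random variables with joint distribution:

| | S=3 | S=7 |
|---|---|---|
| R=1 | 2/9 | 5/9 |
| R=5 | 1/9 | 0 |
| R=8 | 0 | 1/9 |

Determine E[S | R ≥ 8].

7

P(R ≥ 8) = 1/9.
Σ S·P over the event = 7·(1/9) = 7/9.
E[S | R ≥ 8] = (7/9) / (1/9) = 7.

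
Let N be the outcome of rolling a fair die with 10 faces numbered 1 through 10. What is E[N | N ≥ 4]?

Given N ≥ 4, N is equally likely to be any of {4, 5, 6, 7, 8, 9, 10}.
E[N | N ≥ 4] = (4 + 5 + 6 + 7 + 8 + 9 + 10) / 7 = 7.

7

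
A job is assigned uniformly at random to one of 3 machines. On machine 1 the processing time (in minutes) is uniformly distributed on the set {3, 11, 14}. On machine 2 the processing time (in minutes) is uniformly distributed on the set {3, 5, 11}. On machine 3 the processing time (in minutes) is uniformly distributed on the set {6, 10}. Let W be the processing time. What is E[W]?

E[W | machine 1] = (3+11+14)/3 = 28/3.
E[W | machine 2] = (3+5+11)/3 = 19/3.
E[W | machine 3] = (6+10)/2 = 8.
E[W] = (1/3)·(28/3) + (1/3)·(19/3) + (1/3)·(8) = 71/9.

71/9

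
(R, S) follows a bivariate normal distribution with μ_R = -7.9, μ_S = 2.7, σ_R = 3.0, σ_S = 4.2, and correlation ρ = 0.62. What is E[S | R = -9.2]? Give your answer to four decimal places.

1.5716

E[S | R=x] = μ_S + ρ(σ_S/σ_R)(x − μ_R) for jointly normal variables.
E[S | R=-9.2] = 2.7 + (0.62)·(4.2/3.0)·(-9.2 − (-7.9)) = 2.7 + (0.868)·(-1.3) = 1.5716.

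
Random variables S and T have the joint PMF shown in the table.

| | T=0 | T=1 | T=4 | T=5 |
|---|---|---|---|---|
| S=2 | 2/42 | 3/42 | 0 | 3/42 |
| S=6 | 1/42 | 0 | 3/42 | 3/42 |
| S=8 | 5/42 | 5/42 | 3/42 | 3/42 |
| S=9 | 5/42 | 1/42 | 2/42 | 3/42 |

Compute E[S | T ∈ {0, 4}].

155/21

P(T ∈ {0, 4}) = 1/2.
Σ S·P over the event = 2·(2/42) + 6·(1/42) + 6·(3/42) + 8·(5/42) + 8·(3/42) + 9·(5/42) + 9·(2/42) = 155/42.
E[S | T ∈ {0, 4}] = (155/42) / (1/2) = 155/21.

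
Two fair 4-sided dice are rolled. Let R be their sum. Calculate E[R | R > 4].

P(R > 4) = 5/8.
Σ over the event: 5·1/4 + 6·3/16 + 7·1/8 + 8·1/16 = 15/4.
E[R | R > 4] = (15/4) / (5/8) = 6.

6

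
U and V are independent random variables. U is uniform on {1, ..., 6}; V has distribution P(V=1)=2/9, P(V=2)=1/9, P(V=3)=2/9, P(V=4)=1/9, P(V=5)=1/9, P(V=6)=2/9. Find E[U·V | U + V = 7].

P(U + V = 7) = 1/6.
Summing UV·P(x,y) over outcomes with U + V = 7 gives 40/27.
E[U·V | U + V = 7] = (40/27) / (1/6) = 80/9.

80/9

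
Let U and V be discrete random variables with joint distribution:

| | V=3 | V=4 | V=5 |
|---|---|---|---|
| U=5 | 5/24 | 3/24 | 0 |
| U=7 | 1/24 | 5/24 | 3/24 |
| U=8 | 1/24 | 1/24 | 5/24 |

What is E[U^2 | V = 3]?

34

P(V = 3) = 7/24.
Summing U^2·P(U=x,V=y) over the conditioning event gives 119/12.
E[U^2 | V = 3] = (119/12) / (7/24) = 34.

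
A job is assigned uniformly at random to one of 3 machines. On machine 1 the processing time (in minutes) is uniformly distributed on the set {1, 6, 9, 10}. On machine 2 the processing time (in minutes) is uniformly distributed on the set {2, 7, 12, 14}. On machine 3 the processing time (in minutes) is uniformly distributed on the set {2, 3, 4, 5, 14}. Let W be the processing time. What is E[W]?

139/20

E[W | machine 1] = (1+6+9+10)/4 = 13/2.
E[W | machine 2] = (2+7+12+14)/4 = 35/4.
E[W | machine 3] = (2+3+4+5+14)/5 = 28/5.
By the law of total expectation,
E[W] = (1/3)·(13/2) + (1/3)·(35/4) + (1/3)·(28/5) = 139/20.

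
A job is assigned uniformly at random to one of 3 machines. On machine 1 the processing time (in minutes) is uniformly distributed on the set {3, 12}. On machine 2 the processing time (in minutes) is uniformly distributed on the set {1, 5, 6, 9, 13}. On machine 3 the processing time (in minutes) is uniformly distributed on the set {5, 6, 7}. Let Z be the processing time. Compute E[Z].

203/30

E[Z | machine 1] = (3+12)/2 = 15/2.
E[Z | machine 2] = (1+5+6+9+13)/5 = 34/5.
E[Z | machine 3] = (5+6+7)/3 = 6.
By the law of total expectation,
E[Z] = (1/3)·(15/2) + (1/3)·(34/5) + (1/3)·(6) = 203/30.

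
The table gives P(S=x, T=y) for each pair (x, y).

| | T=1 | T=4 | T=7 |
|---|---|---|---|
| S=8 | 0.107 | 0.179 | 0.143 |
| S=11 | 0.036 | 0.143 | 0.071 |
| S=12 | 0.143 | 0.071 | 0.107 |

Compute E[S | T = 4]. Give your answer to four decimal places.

9.8142

P(T = 4) = 0.393.
Σ S·P over the event = 8·(0.179) + 11·(0.143) + 12·(0.071) = 3.857.
E[S | T = 4] = (3.857) / (0.393) = 9.8142.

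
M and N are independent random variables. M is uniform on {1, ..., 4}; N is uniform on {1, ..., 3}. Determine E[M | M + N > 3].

26/9

Outcomes with M + N > 3: (1,3), (2,2), (2,3), (3,1), (3,2), (3,3), (4,1), (4,2), (4,3), each with probability 1/12.
E[M | M + N > 3] = (1 + 2 + 2 + 3 + 3 + 3 + 4 + 4 + 4) / 9 = 26/9.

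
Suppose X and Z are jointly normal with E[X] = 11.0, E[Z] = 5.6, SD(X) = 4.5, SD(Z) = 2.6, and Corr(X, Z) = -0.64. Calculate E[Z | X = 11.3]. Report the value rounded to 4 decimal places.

For a bivariate normal, E[Z | X=x] = μ_Z + ρ·(σ_Z/σ_X)·(x − μ_X).
E[Z | X=11.3] = 5.6 + (-0.64)·(2.6/4.5)·(11.3 − (11.0)) = 5.6 + (-0.36978)·(0.3) = 5.4891.

5.4891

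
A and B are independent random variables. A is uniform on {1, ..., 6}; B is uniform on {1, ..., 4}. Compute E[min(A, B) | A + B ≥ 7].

Outcomes with A + B ≥ 7: (3,4), (4,3), (4,4), (5,2), (5,3), (5,4), (6,1), (6,2), (6,3), (6,4), each with probability 1/24.
E[min(A, B) | A + B ≥ 7] = (3 + 3 + 4 + 2 + 3 + 4 + 1 + 2 + 3 + 4) / 10 = 29/10.

29/10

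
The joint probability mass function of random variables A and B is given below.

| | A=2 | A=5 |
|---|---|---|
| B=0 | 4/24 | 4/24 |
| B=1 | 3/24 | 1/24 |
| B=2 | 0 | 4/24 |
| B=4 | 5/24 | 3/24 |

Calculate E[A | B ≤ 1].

P(B ≤ 1) = 1/2.
Σ A·P over the event = 2·(4/24) + 2·(3/24) + 5·(4/24) + 5·(1/24) = 13/8.
E[A | B ≤ 1] = (13/8) / (1/2) = 13/4.

13/4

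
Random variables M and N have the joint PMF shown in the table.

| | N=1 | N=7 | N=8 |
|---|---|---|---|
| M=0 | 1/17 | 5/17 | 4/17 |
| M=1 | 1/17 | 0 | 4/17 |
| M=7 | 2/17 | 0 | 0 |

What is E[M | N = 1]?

P(N = 1) = 4/17.
Σ M·P over the event = 0·(1/17) + 1·(1/17) + 7·(2/17) = 15/17.
E[M | N = 1] = (15/17) / (4/17) = 15/4.

15/4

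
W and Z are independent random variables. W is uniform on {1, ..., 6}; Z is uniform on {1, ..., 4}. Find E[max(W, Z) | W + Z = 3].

Outcomes with W + Z = 3: (1,2), (2,1), each with probability 1/24.
E[max(W, Z) | W + Z = 3] = (2 + 2) / 2 = 2.

2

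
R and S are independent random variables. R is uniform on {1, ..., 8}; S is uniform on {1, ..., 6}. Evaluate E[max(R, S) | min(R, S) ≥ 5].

53/8

Outcomes with min(R, S) ≥ 5: (5,5), (5,6), (6,5), (6,6), (7,5), (7,6), (8,5), (8,6), each with probability 1/48.
E[max(R, S) | min(R, S) ≥ 5] = (5 + 6 + 6 + 6 + 7 + 7 + 8 + 8) / 8 = 53/8.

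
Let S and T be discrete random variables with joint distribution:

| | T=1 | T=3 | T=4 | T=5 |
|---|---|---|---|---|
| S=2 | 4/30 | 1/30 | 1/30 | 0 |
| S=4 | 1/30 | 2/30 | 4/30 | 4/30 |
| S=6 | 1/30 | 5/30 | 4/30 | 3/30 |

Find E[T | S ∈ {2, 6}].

P(S ∈ {2, 6}) = 19/30.
Σ T·P over the event = 1·(4/30) + 3·(1/30) + 4·(1/30) + 1·(1/30) + 3·(5/30) + 4·(4/30) + 5·(3/30) = 29/15.
E[T | S ∈ {2, 6}] = (29/15) / (19/30) = 58/19.

58/19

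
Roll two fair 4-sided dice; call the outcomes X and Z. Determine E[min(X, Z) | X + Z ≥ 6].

17/6

P(X + Z ≥ 6) = 3/8.
Summing min(X,Z)·P(x,y) over outcomes with X + Z ≥ 6 gives 17/16.
E[min(X, Z) | X + Z ≥ 6] = (17/16) / (3/8) = 17/6.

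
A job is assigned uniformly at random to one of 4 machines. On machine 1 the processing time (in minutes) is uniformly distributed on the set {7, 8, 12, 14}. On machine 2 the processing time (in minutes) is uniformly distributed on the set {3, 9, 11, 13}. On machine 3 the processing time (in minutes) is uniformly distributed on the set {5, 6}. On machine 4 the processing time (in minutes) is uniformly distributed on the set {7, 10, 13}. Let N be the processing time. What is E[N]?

139/16

E[N | machine 1] = (7+8+12+14)/4 = 41/4.
E[N | machine 2] = (3+9+11+13)/4 = 9.
E[N | machine 3] = (5+6)/2 = 11/2.
E[N | machine 4] = (7+10+13)/3 = 10.
E[N] = (1/4)·(41/4) + (1/4)·(9) + (1/4)·(11/2) + (1/4)·(10) = 139/16.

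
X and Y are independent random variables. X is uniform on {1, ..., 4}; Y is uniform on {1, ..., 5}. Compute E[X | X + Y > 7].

11/3

Outcomes with X + Y > 7: (3,5), (4,4), (4,5), each with probability 1/20.
E[X | X + Y > 7] = (3 + 4 + 4) / 3 = 11/3.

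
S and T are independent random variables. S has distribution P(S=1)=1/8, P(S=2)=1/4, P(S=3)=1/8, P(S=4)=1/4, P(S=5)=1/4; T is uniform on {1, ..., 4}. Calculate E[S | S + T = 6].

25/7

P(S + T = 6) = 7/32.
Summing S·P(x,y) over outcomes with S + T = 6 gives 25/32.
E[S | S + T = 6] = (25/32) / (7/32) = 25/7.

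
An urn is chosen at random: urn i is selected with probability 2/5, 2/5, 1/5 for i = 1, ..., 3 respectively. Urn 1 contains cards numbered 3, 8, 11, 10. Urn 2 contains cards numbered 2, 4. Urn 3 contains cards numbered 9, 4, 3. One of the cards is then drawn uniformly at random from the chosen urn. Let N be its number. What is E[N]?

E[N | urn 1] = (3+8+11+10)/4 = 8.
E[N | urn 2] = (2+4)/2 = 3.
E[N | urn 3] = (9+4+3)/3 = 16/3.
E[N] = (2/5)·(8) + (2/5)·(3) + (1/5)·(16/3) = 82/15.

82/15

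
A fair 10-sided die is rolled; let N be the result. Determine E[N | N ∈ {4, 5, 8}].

P(N ∈ {4, 5, 8}) = 3/10.
Σ over the event: 4·1/10 + 5·1/10 + 8·1/10 = 17/10.
E[N | N ∈ {4, 5, 8}] = (17/10) / (3/10) = 17/3.

17/3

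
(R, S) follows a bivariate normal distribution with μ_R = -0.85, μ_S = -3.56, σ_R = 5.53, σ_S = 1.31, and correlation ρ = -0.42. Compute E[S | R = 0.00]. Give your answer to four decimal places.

The regression of S on R has slope ρ·σ_S/σ_R and passes through (μ_R, μ_S).
E[S | R=0.00] = -3.56 + (-0.42)·(1.31/5.53)·(0.00 − (-0.85)) = -3.56 + (-0.099494)·(0.85) = -3.6446.

-3.6446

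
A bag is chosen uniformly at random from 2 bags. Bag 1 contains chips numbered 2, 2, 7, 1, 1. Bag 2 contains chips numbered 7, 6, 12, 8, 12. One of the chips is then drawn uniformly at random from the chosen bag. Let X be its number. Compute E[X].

E[X | bag 1] = (2+2+7+1+1)/5 = 13/5.
E[X | bag 2] = (7+6+12+8+12)/5 = 9.
By the law of total expectation,
E[X] = (1/2)·(13/5) + (1/2)·(9) = 29/5.

29/5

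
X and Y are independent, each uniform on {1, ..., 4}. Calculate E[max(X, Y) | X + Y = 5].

7/2

P(X + Y = 5) = 1/4.
Summing max(X,Y)·P(x,y) over outcomes with X + Y = 5 gives 7/8.
E[max(X, Y) | X + Y = 5] = (7/8) / (1/4) = 7/2.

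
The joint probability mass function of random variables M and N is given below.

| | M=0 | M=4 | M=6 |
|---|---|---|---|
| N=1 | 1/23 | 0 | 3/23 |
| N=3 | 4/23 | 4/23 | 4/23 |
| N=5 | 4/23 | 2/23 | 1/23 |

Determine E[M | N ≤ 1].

9/2

P(N ≤ 1) = 4/23.
Σ M·P over the event = 0·(1/23) + 6·(3/23) = 18/23.
E[M | N ≤ 1] = (18/23) / (4/23) = 9/2.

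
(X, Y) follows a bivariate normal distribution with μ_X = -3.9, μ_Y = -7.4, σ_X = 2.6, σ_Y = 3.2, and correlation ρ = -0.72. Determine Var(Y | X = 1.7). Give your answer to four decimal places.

4.9316

The conditional variance in a bivariate normal is σ_Y²(1 − ρ²), independent of x.
Var(Y | X=1.7) = (3.2)²·(1 − (-0.72)²) = 10.24·0.4816 = 4.9316.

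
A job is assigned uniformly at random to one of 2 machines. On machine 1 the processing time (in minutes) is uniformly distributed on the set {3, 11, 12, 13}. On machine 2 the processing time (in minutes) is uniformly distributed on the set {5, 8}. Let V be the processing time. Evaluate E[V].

E[V | machine 1] = (3+11+12+13)/4 = 39/4.
E[V | machine 2] = (5+8)/2 = 13/2.
By the law of total expectation,
E[V] = (1/2)·(39/4) + (1/2)·(13/2) = 65/8.

65/8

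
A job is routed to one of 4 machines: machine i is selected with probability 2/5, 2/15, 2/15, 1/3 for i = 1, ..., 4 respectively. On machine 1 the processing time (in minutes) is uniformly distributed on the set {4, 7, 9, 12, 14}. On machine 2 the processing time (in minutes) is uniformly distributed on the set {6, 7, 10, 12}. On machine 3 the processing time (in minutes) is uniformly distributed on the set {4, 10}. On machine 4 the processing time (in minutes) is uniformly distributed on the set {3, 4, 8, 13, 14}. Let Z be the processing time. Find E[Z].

E[Z | machine 1] = (4+7+9+12+14)/5 = 46/5.
E[Z | machine 2] = (6+7+10+12)/4 = 35/4.
E[Z | machine 3] = (4+10)/2 = 7.
E[Z | machine 4] = (3+4+8+13+14)/5 = 42/5.
E[Z] = (2/5)·(46/5) + (2/15)·(35/4) + (2/15)·(7) + (1/3)·(42/5) = 429/50.

429/50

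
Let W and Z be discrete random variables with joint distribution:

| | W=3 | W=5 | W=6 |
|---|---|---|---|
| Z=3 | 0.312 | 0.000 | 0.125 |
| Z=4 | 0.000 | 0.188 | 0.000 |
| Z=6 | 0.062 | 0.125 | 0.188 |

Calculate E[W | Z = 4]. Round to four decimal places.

5.0000

P(Z = 4) = 0.188.
Σ W·P over the event = 5·(0.188) = 0.940.
E[W | Z = 4] = (0.940) / (0.188) = 5.0000.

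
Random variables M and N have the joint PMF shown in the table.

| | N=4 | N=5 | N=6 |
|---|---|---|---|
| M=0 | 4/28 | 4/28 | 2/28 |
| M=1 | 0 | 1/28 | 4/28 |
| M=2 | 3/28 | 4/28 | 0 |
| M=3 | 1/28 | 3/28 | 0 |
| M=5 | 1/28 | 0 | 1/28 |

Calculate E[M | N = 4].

14/9

P(N = 4) = 9/28.
Summing M·P(M=x,N=y) over the conditioning event gives 1/2.
E[M | N = 4] = (1/2) / (9/28) = 14/9.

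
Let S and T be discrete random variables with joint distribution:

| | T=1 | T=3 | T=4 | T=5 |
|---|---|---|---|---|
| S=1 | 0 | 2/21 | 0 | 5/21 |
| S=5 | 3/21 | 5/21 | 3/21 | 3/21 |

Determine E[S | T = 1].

5

P(T = 1) = 1/7.
Σ S·P over the event = 5·(3/21) = 5/7.
E[S | T = 1] = (5/7) / (1/7) = 5.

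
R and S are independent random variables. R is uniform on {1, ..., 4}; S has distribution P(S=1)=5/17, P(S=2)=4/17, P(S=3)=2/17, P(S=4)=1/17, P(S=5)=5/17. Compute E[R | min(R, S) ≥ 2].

P(min(R, S) ≥ 2) = 9/17.
Summing R·P(x,y) over outcomes with min(R, S) ≥ 2 gives 27/17.
E[R | min(R, S) ≥ 2] = (27/17) / (9/17) = 3.

3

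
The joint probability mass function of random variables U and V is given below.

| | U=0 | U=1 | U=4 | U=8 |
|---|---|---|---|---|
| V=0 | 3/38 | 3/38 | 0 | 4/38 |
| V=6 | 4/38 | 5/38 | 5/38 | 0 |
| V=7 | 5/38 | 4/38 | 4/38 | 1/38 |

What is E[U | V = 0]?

7/2

P(V = 0) = 5/19.
Σ U·P over the event = 0·(3/38) + 1·(3/38) + 8·(4/38) = 35/38.
E[U | V = 0] = (35/38) / (5/19) = 7/2.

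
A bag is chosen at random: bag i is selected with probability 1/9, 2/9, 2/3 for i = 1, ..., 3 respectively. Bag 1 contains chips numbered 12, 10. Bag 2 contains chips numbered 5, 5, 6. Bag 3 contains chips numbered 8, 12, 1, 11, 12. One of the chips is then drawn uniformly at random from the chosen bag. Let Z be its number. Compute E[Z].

1117/135

E[Z | bag 1] = (12+10)/2 = 11.
E[Z | bag 2] = (5+5+6)/3 = 16/3.
E[Z | bag 3] = (8+12+1+11+12)/5 = 44/5.
By the law of total expectation,
E[Z] = (1/9)·(11) + (2/9)·(16/3) + (2/3)·(44/5) = 1117/135.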